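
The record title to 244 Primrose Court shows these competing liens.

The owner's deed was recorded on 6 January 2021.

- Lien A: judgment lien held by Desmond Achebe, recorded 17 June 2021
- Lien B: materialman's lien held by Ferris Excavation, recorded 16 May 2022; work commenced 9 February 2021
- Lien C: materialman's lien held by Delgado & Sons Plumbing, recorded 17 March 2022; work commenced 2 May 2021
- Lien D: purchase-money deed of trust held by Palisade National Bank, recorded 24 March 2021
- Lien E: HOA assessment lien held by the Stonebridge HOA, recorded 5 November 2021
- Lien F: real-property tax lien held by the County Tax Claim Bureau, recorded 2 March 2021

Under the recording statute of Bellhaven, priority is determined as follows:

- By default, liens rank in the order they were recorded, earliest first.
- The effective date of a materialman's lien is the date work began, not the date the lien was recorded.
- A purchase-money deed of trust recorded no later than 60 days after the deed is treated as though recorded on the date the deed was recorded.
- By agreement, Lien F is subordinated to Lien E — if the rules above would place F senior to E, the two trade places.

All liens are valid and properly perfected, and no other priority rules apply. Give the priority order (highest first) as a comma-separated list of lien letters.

B, E, D, C, A, F

Effective dates: B relates back to 9 February 2021 (work commenced); C's effective date is 2 May 2021, when work began; D was recorded 77 days after the deed — beyond 60 days — so no relation-back applies.
By effective date, earliest first: B (9 February 2021), F (2 March 2021), D (24 March 2021), C (2 May 2021), A (17 June 2021), E (5 November 2021).
F would otherwise be senior to E, so under the subordination agreement F and E exchange positions.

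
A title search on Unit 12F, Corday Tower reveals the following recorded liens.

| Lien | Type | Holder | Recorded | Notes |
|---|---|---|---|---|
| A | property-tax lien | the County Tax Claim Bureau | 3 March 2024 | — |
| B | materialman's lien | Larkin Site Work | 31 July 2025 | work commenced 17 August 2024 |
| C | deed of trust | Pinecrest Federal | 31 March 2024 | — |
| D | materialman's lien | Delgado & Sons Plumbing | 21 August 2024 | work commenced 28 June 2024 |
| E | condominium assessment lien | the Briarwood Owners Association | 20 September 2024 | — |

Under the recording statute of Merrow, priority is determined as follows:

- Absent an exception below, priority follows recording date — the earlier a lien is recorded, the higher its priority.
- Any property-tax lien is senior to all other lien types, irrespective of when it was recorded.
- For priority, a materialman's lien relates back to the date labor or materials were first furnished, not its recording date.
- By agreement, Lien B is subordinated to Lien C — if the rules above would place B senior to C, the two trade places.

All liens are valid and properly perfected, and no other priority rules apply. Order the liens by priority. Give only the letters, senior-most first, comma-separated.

Effective dates: B is treated as recorded 17 August 2024, the work-commencement date; D is treated as recorded 28 June 2024, the work-commencement date.
A is a property-tax lien, so it outranks all other liens regardless of date.
Remaining liens by effective date: C (31 March 2024), D (28 June 2024), B (17 August 2024), E (20 September 2024).
Since B is not senior to C, the subordination leaves the order unchanged.

A, C, D, B, E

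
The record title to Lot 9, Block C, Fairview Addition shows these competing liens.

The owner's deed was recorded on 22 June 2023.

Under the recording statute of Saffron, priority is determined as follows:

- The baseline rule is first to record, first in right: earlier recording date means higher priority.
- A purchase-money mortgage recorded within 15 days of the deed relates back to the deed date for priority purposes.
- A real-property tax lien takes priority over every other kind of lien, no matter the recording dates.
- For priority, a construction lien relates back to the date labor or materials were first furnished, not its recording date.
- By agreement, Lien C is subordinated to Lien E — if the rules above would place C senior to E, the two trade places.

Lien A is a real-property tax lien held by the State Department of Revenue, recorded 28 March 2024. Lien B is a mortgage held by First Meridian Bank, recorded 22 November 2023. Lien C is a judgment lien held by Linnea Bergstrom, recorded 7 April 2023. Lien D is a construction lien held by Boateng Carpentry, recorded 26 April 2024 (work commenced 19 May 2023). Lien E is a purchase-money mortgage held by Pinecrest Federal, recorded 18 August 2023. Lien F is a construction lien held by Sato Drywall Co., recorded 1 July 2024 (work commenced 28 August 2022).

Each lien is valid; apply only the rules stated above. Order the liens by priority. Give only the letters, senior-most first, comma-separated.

A, F, E, D, C, B

First, effective dates: D relates back to 19 May 2023 (work commenced); E was recorded 57 days after the deed — beyond 15 days — so no relation-back applies; F relates back to 28 August 2022 (work commenced).
A, as a real-property tax lien, has superpriority and ranks first.
The other liens, earliest effective date first: F (28 August 2022), C (7 April 2023), D (19 May 2023), E (18 August 2023), B (22 November 2023).
The subordination applies — C was senior to E — so C and E swap.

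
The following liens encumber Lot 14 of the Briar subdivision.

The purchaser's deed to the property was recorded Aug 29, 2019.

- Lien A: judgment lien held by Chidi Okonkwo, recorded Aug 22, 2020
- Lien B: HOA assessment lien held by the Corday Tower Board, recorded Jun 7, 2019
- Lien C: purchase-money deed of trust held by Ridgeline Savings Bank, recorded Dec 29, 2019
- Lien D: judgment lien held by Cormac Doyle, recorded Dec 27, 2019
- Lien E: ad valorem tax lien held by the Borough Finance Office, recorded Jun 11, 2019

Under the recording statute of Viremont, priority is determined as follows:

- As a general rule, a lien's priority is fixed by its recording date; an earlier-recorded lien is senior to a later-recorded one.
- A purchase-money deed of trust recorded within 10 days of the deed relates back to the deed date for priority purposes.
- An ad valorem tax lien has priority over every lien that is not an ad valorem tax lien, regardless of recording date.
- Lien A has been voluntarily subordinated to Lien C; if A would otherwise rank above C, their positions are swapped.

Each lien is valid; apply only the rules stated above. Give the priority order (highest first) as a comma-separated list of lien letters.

First, effective dates: C was recorded 122 days after the deed, outside the 10-day window, so it keeps its recording date.
E, as an ad valorem tax lien, has superpriority and ranks first.
Among the remaining liens, by effective date: B (Jun 7, 2019), D (Dec 27, 2019), C (Dec 29, 2019), A (Aug 22, 2020).
A is already junior to C, so the subordination agreement changes nothing.

E, B, D, C, A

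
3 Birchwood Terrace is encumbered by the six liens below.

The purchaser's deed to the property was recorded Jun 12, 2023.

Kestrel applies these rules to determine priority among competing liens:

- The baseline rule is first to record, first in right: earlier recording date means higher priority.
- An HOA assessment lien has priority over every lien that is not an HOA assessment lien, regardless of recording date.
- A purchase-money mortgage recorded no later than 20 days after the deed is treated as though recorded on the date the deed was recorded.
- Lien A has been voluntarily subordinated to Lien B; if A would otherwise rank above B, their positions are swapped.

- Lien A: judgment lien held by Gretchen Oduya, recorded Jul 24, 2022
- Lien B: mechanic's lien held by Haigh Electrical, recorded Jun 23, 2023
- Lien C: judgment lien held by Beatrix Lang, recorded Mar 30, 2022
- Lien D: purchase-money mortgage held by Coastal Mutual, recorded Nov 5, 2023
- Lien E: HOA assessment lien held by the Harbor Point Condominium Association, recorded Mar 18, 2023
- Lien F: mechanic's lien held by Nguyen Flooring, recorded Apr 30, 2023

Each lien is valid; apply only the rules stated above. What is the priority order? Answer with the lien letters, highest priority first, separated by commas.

Effective dates after the stated exceptions: D was recorded 146 days after the deed — beyond 20 days — so no relation-back applies.
E is an HOA assessment lien, so it outranks all other liens regardless of date.
Remaining liens by effective date: C (Mar 30, 2022), A (Jul 24, 2022), F (Apr 30, 2023), B (Jun 23, 2023), D (Nov 5, 2023).
A would otherwise be senior to B, so under the subordination agreement A and B exchange positions.

E, C, B, F, A, D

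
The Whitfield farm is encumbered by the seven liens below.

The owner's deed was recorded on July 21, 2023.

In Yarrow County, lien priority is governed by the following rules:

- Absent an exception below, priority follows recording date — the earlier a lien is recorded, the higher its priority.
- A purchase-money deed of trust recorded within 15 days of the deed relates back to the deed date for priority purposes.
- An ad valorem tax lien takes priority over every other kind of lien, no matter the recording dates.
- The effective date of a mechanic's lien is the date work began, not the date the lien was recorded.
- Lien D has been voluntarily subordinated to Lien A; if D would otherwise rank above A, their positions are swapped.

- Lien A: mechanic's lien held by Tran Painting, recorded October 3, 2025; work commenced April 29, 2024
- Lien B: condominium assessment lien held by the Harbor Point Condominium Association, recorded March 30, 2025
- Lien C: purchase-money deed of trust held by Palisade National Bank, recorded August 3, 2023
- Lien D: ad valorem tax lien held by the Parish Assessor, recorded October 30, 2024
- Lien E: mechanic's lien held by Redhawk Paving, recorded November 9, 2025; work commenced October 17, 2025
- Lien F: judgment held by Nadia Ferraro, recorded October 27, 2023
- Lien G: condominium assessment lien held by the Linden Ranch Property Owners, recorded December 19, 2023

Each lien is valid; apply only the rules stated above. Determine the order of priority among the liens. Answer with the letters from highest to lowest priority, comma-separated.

A, C, F, G, D, B, E

First, effective dates: A relates back to April 29, 2024 (work commenced); C relates back to the deed date July 21, 2023; E is treated as recorded October 17, 2025, the work-commencement date.
D is an ad valorem tax lien, so it outranks all other liens regardless of date.
The other liens, earliest effective date first: C (July 21, 2023), F (October 27, 2023), G (December 19, 2023), A (April 29, 2024), B (March 30, 2025), E (October 17, 2025).
The subordination applies — D was senior to A — so D and A swap.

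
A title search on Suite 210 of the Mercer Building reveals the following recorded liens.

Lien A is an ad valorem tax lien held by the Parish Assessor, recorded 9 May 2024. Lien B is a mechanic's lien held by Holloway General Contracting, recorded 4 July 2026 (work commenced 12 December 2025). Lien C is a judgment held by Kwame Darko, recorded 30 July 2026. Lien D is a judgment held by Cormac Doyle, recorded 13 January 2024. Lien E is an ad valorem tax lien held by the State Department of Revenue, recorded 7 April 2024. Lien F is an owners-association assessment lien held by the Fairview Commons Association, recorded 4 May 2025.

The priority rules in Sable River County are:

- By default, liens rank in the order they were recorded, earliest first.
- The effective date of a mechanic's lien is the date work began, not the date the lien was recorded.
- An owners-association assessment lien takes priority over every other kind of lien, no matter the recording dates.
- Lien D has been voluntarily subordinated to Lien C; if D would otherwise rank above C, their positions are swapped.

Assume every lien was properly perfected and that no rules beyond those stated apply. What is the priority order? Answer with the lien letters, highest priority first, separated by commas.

Effective dates: B relates back to 12 December 2025 (work commenced).
F, as an owners-association assessment lien, has superpriority and ranks first.
Remaining liens by effective date: D (13 January 2024), E (7 April 2024), A (9 May 2024), B (12 December 2025), C (30 July 2026).
D is senior to C before the subordination, so the two trade places.

F, C, E, A, B, D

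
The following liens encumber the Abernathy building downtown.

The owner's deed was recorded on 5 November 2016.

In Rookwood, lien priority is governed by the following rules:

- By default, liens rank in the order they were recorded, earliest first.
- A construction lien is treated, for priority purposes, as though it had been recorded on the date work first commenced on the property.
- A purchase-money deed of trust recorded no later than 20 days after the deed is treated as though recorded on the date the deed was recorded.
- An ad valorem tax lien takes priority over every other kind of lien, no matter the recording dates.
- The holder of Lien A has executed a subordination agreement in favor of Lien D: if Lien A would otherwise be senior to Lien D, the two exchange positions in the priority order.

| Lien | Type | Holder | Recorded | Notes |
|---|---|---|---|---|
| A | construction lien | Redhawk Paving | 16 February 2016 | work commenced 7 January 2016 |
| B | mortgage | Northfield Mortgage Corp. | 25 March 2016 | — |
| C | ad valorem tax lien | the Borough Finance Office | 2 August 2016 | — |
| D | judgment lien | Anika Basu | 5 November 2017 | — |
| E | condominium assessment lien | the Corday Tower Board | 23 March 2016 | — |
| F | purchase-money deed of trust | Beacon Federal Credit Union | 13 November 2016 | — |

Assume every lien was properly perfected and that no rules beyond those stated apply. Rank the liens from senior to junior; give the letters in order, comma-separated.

Effective dates: A relates back to 7 January 2016 (work commenced); F was recorded within the 20-day window, so its effective date is the deed date 5 November 2016.
C is an ad valorem tax lien and takes priority over every other lien.
Among the remaining liens, by effective date: A (7 January 2016), E (23 March 2016), B (25 March 2016), F (5 November 2016), D (5 November 2017).
Because A would otherwise rank above D, the subordination swaps them.

C, D, E, B, F, A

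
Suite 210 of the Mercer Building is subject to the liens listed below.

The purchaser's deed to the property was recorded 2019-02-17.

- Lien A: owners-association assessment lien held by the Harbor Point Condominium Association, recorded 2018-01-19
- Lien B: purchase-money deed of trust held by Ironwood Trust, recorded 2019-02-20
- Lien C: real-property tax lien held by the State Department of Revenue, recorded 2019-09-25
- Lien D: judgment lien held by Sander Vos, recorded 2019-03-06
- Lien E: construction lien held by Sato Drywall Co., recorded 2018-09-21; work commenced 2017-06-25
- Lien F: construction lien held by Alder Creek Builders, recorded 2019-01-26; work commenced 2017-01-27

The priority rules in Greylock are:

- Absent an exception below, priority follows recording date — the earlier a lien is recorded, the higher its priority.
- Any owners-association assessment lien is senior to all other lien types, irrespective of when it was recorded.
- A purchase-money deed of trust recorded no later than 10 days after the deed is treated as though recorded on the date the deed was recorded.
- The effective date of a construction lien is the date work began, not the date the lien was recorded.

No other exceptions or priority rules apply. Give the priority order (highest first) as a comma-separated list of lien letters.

A, F, E, B, D, C

First, effective dates: B's effective date is the deed date, 2019-02-17; E is treated as recorded 2017-06-25, the work-commencement date; F is treated as recorded 2017-01-27, the work-commencement date.
As an owners-association assessment lien, A is senior to every other lien.
Among the remaining liens, by effective date: F (2017-01-27), E (2017-06-25), B (2019-02-17), D (2019-03-06), C (2019-09-25).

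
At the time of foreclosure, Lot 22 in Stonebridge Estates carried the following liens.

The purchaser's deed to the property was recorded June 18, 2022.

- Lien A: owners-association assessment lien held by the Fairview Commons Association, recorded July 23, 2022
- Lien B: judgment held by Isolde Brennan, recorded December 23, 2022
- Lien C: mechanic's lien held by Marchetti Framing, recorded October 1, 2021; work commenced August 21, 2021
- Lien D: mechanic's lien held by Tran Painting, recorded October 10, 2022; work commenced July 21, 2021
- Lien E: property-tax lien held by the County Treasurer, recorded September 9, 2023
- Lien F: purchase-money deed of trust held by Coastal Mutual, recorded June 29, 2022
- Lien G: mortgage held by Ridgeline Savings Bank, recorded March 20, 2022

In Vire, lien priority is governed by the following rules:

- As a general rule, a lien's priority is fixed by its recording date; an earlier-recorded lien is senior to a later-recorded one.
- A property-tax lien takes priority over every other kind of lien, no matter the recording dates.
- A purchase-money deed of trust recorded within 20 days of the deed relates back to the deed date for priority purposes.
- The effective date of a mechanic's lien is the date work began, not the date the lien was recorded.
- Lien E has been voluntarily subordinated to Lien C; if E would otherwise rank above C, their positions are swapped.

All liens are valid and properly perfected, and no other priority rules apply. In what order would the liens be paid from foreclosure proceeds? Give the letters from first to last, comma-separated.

Adjusting effective dates: C is treated as recorded August 21, 2021, the work-commencement date; D's effective date is July 21, 2021, when work began; F was recorded within the 20-day window, so its effective date is the deed date June 18, 2022.
E, as a property-tax lien, has superpriority and ranks first.
Remaining liens by effective date: D (July 21, 2021), C (August 21, 2021), G (March 20, 2022), F (June 18, 2022), A (July 23, 2022), B (December 23, 2022).
The subordination applies — E was senior to C — so E and C swap.

C, D, E, G, F, A, B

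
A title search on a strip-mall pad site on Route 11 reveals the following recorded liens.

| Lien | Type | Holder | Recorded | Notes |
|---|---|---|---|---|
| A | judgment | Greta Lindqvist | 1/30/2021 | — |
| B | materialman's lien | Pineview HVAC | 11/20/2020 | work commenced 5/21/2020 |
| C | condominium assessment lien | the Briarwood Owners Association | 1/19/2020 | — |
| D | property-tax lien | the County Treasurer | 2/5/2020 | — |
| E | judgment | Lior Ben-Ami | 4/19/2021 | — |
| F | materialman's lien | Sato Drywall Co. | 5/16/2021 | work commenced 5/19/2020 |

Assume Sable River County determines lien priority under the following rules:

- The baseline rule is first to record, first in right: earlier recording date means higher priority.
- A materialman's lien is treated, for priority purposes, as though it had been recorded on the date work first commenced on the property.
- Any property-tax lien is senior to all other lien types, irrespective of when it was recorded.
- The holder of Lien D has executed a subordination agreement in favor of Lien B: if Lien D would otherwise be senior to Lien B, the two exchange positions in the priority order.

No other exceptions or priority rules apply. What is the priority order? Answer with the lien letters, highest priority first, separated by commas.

B, C, F, D, A, E

Effective dates after the stated exceptions: B is treated as recorded 5/21/2020, the work-commencement date; F is treated as recorded 5/19/2020, the work-commencement date.
D is a property-tax lien and takes priority over every other lien.
The other liens, earliest effective date first: C (1/19/2020), F (5/19/2020), B (5/21/2020), A (1/30/2021), E (4/19/2021).
D would otherwise be senior to B, so under the subordination agreement D and B exchange positions.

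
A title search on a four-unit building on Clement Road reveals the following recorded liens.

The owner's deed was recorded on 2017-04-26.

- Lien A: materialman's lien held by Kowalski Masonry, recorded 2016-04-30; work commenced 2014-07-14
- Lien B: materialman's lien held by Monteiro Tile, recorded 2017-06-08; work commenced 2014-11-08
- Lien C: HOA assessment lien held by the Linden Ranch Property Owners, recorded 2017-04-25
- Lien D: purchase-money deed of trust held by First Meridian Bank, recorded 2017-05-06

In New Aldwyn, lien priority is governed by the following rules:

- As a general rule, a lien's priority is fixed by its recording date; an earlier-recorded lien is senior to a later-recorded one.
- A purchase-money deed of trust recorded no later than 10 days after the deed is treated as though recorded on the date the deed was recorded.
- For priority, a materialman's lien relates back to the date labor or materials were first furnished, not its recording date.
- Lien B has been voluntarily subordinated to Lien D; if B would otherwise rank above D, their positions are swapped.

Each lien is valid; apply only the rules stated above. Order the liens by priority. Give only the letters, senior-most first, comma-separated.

A, D, C, B

First, effective dates: A relates back to 2014-07-14 (work commenced); B's effective date is 2014-11-08, when work began; D relates back to the deed date 2017-04-26.
By effective date: A (2014-07-14), B (2014-11-08), C (2017-04-25), D (2017-04-26).
B is senior to D before the subordination, so the two trade places.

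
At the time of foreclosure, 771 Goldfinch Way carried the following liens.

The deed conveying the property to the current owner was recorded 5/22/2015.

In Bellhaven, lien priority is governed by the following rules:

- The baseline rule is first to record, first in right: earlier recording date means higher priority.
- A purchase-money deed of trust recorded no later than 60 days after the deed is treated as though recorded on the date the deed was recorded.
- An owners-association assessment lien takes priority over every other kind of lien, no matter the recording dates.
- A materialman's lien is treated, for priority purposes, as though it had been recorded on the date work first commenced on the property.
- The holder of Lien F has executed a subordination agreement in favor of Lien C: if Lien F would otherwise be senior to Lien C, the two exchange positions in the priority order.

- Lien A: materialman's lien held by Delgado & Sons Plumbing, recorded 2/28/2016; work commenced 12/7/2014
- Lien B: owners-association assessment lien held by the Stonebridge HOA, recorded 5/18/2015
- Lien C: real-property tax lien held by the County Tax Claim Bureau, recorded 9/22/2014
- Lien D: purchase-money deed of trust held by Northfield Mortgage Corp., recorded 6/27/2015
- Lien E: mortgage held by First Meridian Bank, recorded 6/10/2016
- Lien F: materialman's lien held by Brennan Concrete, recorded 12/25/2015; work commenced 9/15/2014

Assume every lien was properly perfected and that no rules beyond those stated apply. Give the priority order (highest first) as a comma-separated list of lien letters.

B, C, F, A, D, E

Adjusting effective dates: A relates back to 12/7/2014 (work commenced); D's effective date is the deed date, 5/22/2015; F is treated as recorded 9/15/2014, the work-commencement date.
B, as an owners-association assessment lien, has superpriority and ranks first.
Among the remaining liens, by effective date: F (9/15/2014), C (9/22/2014), A (12/7/2014), D (5/22/2015), E (6/10/2016).
Because F would otherwise rank above C, the subordination swaps them.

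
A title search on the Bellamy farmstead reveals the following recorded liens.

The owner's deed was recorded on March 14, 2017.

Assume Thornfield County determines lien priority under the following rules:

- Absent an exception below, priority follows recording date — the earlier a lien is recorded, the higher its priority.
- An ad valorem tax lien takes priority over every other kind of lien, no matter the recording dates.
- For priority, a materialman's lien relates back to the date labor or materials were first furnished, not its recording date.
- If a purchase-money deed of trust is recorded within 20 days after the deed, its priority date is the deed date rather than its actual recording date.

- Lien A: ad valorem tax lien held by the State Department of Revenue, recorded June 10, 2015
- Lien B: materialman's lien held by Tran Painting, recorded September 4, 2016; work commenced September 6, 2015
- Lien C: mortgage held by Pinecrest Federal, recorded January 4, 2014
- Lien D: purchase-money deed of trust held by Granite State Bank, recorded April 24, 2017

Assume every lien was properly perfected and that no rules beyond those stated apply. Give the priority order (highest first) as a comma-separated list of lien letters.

Effective dates after the stated exceptions: B relates back to September 6, 2015 (work commenced); D missed the 20-day window (41 days after the deed), so its recording date stands.
A, as an ad valorem tax lien, has superpriority and ranks first.
Ordering the rest by effective date: C (January 4, 2014), B (September 6, 2015), D (April 24, 2017).

A, C, B, D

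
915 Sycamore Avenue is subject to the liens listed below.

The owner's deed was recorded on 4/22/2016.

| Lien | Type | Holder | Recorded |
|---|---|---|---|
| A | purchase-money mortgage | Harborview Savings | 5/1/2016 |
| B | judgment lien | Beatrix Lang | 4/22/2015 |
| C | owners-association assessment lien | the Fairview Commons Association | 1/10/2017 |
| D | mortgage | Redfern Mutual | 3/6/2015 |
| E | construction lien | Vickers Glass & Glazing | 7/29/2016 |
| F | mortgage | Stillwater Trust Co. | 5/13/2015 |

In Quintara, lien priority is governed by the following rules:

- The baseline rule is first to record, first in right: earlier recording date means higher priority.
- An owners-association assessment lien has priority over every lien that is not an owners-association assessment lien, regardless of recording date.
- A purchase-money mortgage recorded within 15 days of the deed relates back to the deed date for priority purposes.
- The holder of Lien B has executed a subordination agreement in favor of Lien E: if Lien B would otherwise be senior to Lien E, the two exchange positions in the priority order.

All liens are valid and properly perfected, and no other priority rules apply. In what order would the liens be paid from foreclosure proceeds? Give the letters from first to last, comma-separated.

Effective dates after the stated exceptions: A was recorded within the 15-day window, so its effective date is the deed date 4/22/2016.
As an owners-association assessment lien, C is senior to every other lien.
Remaining liens by effective date: D (3/6/2015), B (4/22/2015), F (5/13/2015), A (4/22/2016), E (7/29/2016).
Because B would otherwise rank above E, the subordination swaps them.

C, D, E, F, A, B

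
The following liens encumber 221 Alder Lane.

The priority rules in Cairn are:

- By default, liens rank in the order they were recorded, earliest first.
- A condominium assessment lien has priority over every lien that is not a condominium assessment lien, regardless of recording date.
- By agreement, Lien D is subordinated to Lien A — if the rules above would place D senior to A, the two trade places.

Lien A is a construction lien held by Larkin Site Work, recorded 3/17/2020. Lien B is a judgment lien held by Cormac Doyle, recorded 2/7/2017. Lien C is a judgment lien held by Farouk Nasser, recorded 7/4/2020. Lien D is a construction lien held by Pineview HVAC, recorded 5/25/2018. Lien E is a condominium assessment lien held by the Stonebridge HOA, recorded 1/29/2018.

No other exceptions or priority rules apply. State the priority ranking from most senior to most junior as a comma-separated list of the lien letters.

E, as a condominium assessment lien, has superpriority and ranks first.
The other liens, earliest effective date first: B (2/7/2017), D (5/25/2018), A (3/17/2020), C (7/4/2020).
The subordination applies — D was senior to A — so D and A swap.

E, B, A, D, C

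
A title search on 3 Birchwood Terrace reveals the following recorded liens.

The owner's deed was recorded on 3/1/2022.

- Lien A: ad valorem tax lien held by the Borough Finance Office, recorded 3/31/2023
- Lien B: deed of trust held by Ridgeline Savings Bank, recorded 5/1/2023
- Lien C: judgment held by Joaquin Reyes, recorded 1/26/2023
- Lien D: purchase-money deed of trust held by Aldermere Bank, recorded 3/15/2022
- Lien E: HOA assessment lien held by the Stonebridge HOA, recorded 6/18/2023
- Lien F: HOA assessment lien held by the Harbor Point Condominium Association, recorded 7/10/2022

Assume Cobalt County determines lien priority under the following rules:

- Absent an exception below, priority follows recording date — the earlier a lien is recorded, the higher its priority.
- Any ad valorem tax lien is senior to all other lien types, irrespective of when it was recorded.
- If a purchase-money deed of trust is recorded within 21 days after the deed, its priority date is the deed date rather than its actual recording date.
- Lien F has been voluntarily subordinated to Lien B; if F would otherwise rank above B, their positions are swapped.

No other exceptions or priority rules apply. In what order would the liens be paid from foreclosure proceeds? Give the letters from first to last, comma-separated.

First, effective dates: D's effective date is the deed date, 3/1/2022.
A is an ad valorem tax lien and takes priority over every other lien.
The other liens, earliest effective date first: D (3/1/2022), F (7/10/2022), C (1/26/2023), B (5/1/2023), E (6/18/2023).
F would otherwise be senior to B, so under the subordination agreement F and B exchange positions.

A, D, B, C, F, E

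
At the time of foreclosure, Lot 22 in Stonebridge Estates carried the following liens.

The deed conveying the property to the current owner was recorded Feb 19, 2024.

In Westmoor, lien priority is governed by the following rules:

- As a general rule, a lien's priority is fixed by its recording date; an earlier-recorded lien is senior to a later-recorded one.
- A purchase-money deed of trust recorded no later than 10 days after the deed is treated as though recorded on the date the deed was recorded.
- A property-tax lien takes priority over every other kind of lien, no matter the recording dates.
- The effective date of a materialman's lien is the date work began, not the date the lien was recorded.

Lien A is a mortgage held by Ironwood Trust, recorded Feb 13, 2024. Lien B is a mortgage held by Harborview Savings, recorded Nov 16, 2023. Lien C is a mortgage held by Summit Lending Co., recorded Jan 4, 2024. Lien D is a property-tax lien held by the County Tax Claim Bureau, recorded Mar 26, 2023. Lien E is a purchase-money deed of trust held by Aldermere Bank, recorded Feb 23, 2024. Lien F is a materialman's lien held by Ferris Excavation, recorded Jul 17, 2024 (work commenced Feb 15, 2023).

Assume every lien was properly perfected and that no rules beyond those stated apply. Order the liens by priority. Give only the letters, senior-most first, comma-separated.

D, F, B, C, A, E

First, effective dates: E's effective date is the deed date, Feb 19, 2024; F is treated as recorded Feb 15, 2023, the work-commencement date.
D is a property-tax lien, so it outranks all other liens regardless of date.
Remaining liens by effective date: F (Feb 15, 2023), B (Nov 16, 2023), C (Jan 4, 2024), A (Feb 13, 2024), E (Feb 19, 2024).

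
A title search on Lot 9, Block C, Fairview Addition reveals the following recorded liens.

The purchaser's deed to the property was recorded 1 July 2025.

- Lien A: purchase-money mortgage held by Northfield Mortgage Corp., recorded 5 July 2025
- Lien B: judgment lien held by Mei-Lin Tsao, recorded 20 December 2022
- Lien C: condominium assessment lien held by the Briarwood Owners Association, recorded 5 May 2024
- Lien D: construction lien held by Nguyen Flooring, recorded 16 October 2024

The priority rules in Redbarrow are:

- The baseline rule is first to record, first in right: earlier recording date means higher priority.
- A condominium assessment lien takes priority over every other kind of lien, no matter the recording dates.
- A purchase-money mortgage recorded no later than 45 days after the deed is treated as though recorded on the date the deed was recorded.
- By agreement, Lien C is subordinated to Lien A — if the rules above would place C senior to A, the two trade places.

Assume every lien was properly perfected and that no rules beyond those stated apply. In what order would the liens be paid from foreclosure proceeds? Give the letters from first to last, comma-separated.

A, B, D, C

Effective dates: A relates back to the deed date 1 July 2025.
C is a condominium assessment lien, so it outranks all other liens regardless of date.
Ordering the rest by effective date: B (20 December 2022), D (16 October 2024), A (1 July 2025).
C would otherwise be senior to A, so under the subordination agreement C and A exchange positions.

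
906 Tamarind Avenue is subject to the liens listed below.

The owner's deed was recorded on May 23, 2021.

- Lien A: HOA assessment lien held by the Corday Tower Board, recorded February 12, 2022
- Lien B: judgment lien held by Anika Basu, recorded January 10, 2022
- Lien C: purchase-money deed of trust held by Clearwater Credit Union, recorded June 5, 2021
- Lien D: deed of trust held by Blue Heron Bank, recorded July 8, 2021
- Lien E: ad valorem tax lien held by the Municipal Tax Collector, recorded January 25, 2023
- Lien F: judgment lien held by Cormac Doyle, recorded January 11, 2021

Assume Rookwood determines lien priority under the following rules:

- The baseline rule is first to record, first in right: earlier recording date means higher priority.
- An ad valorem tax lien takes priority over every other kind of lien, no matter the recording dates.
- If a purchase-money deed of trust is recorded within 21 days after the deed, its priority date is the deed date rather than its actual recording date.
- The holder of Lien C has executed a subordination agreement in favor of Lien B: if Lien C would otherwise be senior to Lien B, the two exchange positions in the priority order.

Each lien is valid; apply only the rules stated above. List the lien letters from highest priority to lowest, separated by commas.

Effective dates after the stated exceptions: C's effective date is the deed date, May 23, 2021.
As an ad valorem tax lien, E is senior to every other lien.
Among the remaining liens, by effective date: F (January 11, 2021), C (May 23, 2021), D (July 8, 2021), B (January 10, 2022), A (February 12, 2022).
Because C would otherwise rank above B, the subordination swaps them.

E, F, B, D, C, A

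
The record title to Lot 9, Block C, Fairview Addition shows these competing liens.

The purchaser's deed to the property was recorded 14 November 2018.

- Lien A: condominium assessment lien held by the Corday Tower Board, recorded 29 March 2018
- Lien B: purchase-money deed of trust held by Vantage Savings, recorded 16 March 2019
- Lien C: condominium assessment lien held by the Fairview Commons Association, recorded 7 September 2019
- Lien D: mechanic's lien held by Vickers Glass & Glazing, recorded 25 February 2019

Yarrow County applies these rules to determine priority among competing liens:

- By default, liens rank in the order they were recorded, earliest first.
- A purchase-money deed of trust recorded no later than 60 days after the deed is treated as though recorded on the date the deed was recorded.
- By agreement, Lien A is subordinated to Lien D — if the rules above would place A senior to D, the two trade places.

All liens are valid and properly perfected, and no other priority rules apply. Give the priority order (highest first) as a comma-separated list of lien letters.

D, A, B, C

Effective dates: B missed the 60-day window (122 days after the deed), so its recording date stands.
By effective date, earliest first: A (29 March 2018), D (25 February 2019), B (16 March 2019), C (7 September 2019).
Because A would otherwise rank above D, the subordination swaps them.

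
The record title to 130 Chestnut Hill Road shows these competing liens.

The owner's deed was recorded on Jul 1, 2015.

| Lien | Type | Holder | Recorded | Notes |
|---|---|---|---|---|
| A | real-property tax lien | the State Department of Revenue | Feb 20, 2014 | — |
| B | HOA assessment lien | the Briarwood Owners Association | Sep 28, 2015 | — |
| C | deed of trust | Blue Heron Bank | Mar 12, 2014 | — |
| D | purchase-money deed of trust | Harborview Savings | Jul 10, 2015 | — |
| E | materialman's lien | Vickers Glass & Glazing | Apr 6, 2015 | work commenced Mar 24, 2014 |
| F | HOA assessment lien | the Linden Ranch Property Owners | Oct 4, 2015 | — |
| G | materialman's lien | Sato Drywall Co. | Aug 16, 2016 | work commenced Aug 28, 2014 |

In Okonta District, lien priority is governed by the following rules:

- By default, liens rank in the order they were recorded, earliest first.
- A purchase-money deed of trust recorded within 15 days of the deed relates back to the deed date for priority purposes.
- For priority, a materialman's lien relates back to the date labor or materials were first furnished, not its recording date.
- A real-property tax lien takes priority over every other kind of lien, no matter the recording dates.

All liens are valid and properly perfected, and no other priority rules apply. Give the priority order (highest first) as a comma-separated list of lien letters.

Effective dates after the stated exceptions: D relates back to the deed date Jul 1, 2015; E relates back to Mar 24, 2014 (work commenced); G is treated as recorded Aug 28, 2014, the work-commencement date.
A is a real-property tax lien, so it outranks all other liens regardless of date.
Remaining liens by effective date: C (Mar 12, 2014), E (Mar 24, 2014), G (Aug 28, 2014), D (Jul 1, 2015), B (Sep 28, 2015), F (Oct 4, 2015).

A, C, E, G, D, B, F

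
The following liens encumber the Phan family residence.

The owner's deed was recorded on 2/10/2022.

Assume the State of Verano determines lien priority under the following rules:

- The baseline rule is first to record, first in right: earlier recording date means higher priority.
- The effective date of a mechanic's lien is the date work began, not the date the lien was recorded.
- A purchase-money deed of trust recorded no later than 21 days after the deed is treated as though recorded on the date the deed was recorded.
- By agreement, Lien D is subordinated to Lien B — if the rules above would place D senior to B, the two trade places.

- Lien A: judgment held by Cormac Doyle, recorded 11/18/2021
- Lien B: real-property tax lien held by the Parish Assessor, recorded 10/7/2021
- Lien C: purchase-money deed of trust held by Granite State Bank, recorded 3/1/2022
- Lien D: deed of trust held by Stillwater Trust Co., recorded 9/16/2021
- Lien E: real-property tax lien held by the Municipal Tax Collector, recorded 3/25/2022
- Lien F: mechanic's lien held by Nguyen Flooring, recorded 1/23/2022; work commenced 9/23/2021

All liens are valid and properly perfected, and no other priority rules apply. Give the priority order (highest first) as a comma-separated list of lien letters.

B, F, D, A, C, E

Effective dates: C's effective date is the deed date, 2/10/2022; F's effective date is 9/23/2021, when work began.
Sorted by effective date: D (9/16/2021), F (9/23/2021), B (10/7/2021), A (11/18/2021), C (2/10/2022), E (3/25/2022).
D would otherwise be senior to B, so under the subordination agreement D and B exchange positions.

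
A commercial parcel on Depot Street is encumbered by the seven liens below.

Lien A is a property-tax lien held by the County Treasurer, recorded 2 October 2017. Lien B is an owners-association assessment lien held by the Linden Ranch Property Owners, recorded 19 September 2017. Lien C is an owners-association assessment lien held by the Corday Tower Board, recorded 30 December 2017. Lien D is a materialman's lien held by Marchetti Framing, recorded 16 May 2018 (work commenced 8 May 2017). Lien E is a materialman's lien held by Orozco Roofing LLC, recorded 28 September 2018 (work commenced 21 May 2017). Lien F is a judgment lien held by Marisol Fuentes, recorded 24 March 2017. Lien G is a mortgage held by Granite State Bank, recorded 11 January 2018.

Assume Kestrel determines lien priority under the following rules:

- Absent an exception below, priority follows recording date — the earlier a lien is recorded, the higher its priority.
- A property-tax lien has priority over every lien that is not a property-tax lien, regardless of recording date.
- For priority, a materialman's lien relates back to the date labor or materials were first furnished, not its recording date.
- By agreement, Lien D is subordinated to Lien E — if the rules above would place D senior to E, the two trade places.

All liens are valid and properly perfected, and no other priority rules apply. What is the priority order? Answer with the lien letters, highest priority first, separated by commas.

A, F, E, D, B, C, G

Effective dates: D is treated as recorded 8 May 2017, the work-commencement date; E is treated as recorded 21 May 2017, the work-commencement date.
As a property-tax lien, A is senior to every other lien.
Ordering the rest by effective date: F (24 March 2017), D (8 May 2017), E (21 May 2017), B (19 September 2017), C (30 December 2017), G (11 January 2018).
The subordination applies — D was senior to E — so D and E swap.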